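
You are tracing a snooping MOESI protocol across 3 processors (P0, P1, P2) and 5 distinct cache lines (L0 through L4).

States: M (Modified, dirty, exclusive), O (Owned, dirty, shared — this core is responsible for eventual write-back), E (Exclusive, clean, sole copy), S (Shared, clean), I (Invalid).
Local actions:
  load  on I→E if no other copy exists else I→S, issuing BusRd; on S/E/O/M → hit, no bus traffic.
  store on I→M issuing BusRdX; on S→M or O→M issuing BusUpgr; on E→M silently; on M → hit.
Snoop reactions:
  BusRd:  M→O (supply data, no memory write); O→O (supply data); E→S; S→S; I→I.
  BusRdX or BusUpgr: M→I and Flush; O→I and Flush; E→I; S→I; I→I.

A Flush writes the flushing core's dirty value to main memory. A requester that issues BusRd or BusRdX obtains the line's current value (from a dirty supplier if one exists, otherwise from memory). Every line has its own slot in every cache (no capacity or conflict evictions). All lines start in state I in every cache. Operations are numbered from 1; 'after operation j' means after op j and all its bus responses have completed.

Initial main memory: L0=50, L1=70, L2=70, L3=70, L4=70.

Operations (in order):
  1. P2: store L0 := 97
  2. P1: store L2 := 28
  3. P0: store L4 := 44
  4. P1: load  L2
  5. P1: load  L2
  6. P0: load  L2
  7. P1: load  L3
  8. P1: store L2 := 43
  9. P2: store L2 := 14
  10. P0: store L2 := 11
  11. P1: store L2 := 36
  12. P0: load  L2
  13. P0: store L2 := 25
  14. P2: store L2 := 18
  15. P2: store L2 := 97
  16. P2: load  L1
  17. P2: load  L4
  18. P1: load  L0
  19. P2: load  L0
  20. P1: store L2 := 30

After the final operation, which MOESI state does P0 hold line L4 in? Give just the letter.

state = O

step 1: P2: store L0 := 97  ⟶  IIM  (L0)  txn=BusRdX  M[L0]=50
step 2: P1: store L2 := 28  ⟶  IMI  (L2)  txn=BusRdX  M[L2]=70
step 3: P0: store L4 := 44  ⟶  MII  (L4)  txn=BusRdX  M[L4]=70
step 4: P1: load  L2  ⟶  IMI  (L2)  txn=∅  M[L2]=70
step 5: P1: load  L2  ⟶  IMI  (L2)  txn=∅  M[L2]=70
step 6: P0: load  L2  ⟶  SOI  (L2)  txn=BusRd  M[L2]=70
step 7: P1: load  L3  ⟶  IEI  (L3)  txn=BusRd  M[L3]=70
step 8: P1: store L2 := 43  ⟶  IMI  (L2)  txn=BusUpgr  M[L2]=70
step 9: P2: store L2 := 14  ⟶  IIM  (L2)  txn=BusRdX+Flush  M[L2]=43
step 10: P0: store L2 := 11  ⟶  MII  (L2)  txn=BusRdX+Flush  M[L2]=14
step 11: P1: store L2 := 36  ⟶  IMI  (L2)  txn=BusRdX+Flush  M[L2]=11
step 12: P0: load  L2  ⟶  SOI  (L2)  txn=BusRd  M[L2]=11
step 13: P0: store L2 := 25  ⟶  MII  (L2)  txn=BusUpgr+Flush  M[L2]=36
step 14: P2: store L2 := 18  ⟶  IIM  (L2)  txn=BusRdX+Flush  M[L2]=25
step 15: P2: store L2 := 97  ⟶  IIM  (L2)  txn=∅  M[L2]=25
step 16: P2: load  L1  ⟶  IIE  (L1)  txn=BusRd  M[L1]=70
step 17: P2: load  L4  ⟶  OIS  (L4)  txn=BusRd  M[L4]=70
step 18: P1: load  L0  ⟶  ISO  (L0)  txn=BusRd  M[L0]=50
step 19: P2: load  L0  ⟶  ISO  (L0)  txn=∅  M[L0]=50
step 20: P1: store L2 := 30  ⟶  IMI  (L2)  txn=BusRdX+Flush  M[L2]=97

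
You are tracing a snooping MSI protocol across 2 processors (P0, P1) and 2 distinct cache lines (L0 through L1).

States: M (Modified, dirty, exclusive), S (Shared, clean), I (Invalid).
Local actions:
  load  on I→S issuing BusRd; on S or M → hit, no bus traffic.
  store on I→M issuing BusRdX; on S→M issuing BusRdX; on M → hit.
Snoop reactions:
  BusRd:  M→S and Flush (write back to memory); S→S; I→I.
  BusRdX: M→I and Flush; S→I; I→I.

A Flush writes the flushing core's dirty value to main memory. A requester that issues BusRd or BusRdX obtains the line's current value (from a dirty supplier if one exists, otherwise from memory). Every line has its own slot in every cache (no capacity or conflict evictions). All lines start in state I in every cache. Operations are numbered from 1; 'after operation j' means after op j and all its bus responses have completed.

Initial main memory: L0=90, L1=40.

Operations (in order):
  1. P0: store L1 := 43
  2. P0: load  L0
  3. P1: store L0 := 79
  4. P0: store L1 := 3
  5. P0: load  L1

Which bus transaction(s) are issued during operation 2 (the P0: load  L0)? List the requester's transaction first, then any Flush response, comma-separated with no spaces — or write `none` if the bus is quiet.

1. P0: store L1 := 43  bus=[BusRdX]  L1: P0=M P1=I  mem[L1]=40
2. P0: load  L0  bus=[BusRd]  L0: P0=S P1=I  mem[L0]=90
3. P1: store L0 := 79  bus=[BusRdX]  L0: P0=I P1=M  mem[L0]=90
4. P0: store L1 := 3  bus=[-]  L1: P0=M P1=I  mem[L1]=40
5. P0: load  L1  bus=[-]  L1: P0=M P1=I  mem[L1]=40

bus = BusRd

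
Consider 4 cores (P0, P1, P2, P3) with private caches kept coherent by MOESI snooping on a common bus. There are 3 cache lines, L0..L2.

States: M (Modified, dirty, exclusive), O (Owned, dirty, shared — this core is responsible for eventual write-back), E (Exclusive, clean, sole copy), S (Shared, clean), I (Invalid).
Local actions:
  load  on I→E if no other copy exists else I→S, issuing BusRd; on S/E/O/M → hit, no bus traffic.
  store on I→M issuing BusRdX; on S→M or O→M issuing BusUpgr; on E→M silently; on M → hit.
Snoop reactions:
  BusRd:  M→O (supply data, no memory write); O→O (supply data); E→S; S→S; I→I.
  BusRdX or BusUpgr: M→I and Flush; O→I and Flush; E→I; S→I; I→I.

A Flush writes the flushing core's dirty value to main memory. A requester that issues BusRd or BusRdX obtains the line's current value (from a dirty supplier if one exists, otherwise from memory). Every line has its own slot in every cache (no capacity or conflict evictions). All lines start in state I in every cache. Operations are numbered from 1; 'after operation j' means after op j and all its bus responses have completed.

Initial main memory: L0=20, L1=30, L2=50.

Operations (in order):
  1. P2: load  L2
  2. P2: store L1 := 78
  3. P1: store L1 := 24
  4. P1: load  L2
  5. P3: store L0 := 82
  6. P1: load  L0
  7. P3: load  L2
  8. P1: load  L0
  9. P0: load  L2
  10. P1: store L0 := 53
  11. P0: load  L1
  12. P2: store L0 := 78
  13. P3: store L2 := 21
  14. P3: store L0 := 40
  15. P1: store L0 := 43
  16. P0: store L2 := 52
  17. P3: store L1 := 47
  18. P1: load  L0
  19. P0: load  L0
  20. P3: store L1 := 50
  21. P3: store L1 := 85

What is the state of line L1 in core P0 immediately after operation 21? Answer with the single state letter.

  op1 P2: load  L2 → I/I/E/I on L2; bus BusRd; mem=50
  op2 P2: store L1 := 78 → I/I/M/I on L1; bus BusRdX; mem=30
  op3 P1: store L1 := 24 → I/M/I/I on L1; bus BusRdX Flush; mem=78
  op4 P1: load  L2 → I/S/S/I on L2; bus BusRd; mem=50
  op5 P3: store L0 := 82 → I/I/I/M on L0; bus BusRdX; mem=20
  op6 P1: load  L0 → I/S/I/O on L0; bus BusRd; mem=20
  op7 P3: load  L2 → I/S/S/S on L2; bus BusRd; mem=50
  op8 P1: load  L0 → I/S/I/O on L0; bus (none); mem=20
  op9 P0: load  L2 → S/S/S/S on L2; bus BusRd; mem=50
  op10 P1: store L0 := 53 → I/M/I/I on L0; bus BusUpgr Flush; mem=82
  op11 P0: load  L1 → S/O/I/I on L1; bus BusRd; mem=78
  op12 P2: store L0 := 78 → I/I/M/I on L0; bus BusRdX Flush; mem=53
  op13 P3: store L2 := 21 → I/I/I/M on L2; bus BusUpgr; mem=50
  op14 P3: store L0 := 40 → I/I/I/M on L0; bus BusRdX Flush; mem=78
  op15 P1: store L0 := 43 → I/M/I/I on L0; bus BusRdX Flush; mem=40
  op16 P0: store L2 := 52 → M/I/I/I on L2; bus BusRdX Flush; mem=21
  op17 P3: store L1 := 47 → I/I/I/M on L1; bus BusRdX Flush; mem=24
  op18 P1: load  L0 → I/M/I/I on L0; bus (none); mem=40
  op19 P0: load  L0 → S/O/I/I on L0; bus BusRd; mem=40
  op20 P3: store L1 := 50 → I/I/I/M on L1; bus (none); mem=24
  op21 P3: store L1 := 85 → I/I/I/M on L1; bus (none); mem=24

state = I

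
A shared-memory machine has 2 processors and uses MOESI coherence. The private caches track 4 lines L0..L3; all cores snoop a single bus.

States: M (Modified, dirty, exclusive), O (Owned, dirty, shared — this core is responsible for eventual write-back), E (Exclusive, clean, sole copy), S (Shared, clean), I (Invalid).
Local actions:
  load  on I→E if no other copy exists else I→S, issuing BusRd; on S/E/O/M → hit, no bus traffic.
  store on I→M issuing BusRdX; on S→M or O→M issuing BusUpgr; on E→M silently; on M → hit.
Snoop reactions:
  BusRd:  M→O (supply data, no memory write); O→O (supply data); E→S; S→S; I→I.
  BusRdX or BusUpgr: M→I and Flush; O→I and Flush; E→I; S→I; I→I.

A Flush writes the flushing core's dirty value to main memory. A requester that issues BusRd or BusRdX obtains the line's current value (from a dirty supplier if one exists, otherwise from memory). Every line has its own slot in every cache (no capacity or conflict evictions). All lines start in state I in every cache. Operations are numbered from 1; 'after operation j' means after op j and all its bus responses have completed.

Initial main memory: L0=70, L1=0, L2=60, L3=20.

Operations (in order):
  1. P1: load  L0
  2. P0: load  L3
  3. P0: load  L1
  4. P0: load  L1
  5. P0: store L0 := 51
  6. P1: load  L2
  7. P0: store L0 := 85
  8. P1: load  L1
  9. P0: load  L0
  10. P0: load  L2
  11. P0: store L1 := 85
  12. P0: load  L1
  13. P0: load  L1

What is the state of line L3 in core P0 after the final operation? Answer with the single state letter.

1. P1: load  L0  bus=[BusRd]  L0: P0=I P1=E  mem[L0]=70
2. P0: load  L3  bus=[BusRd]  L3: P0=E P1=I  mem[L3]=20
3. P0: load  L1  bus=[BusRd]  L1: P0=E P1=I  mem[L1]=0
4. P0: load  L1  bus=[-]  L1: P0=E P1=I  mem[L1]=0
5. P0: store L0 := 51  bus=[BusRdX]  L0: P0=M P1=I  mem[L0]=70
6. P1: load  L2  bus=[BusRd]  L2: P0=I P1=E  mem[L2]=60
7. P0: store L0 := 85  bus=[-]  L0: P0=M P1=I  mem[L0]=70
8. P1: load  L1  bus=[BusRd]  L1: P0=S P1=S  mem[L1]=0
9. P0: load  L0  bus=[-]  L0: P0=M P1=I  mem[L0]=70
10. P0: load  L2  bus=[BusRd]  L2: P0=S P1=S  mem[L2]=60
11. P0: store L1 := 85  bus=[BusUpgr]  L1: P0=M P1=I  mem[L1]=0
12. P0: load  L1  bus=[-]  L1: P0=M P1=I  mem[L1]=0
13. P0: load  L1  bus=[-]  L1: P0=M P1=I  mem[L1]=0

state = E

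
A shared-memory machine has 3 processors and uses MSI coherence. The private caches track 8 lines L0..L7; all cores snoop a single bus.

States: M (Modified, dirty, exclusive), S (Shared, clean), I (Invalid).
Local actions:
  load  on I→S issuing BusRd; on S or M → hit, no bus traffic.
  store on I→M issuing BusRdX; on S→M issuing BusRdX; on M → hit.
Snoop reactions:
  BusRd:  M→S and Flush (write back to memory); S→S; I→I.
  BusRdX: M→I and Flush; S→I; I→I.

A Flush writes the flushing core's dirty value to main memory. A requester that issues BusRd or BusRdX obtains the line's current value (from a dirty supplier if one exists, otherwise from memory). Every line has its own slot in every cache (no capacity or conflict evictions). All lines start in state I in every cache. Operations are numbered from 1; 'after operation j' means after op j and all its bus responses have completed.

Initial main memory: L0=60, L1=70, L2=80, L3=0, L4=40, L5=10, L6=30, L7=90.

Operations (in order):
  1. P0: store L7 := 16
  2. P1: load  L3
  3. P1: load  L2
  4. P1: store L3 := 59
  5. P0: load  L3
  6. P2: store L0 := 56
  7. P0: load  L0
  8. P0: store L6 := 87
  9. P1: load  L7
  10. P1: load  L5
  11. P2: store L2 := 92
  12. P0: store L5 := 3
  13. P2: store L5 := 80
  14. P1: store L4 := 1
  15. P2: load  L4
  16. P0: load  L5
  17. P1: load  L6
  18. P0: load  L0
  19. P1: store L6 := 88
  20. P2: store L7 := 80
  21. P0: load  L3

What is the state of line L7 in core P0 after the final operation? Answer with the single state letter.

state = I

  op1 P0: store L7 := 16 → M/I/I on L7; bus BusRdX; mem=90
  op2 P1: load  L3 → I/S/I on L3; bus BusRd; mem=0
  op3 P1: load  L2 → I/S/I on L2; bus BusRd; mem=80
  op4 P1: store L3 := 59 → I/M/I on L3; bus BusRdX; mem=0
  op5 P0: load  L3 → S/S/I on L3; bus BusRd Flush; mem=59
  op6 P2: store L0 := 56 → I/I/M on L0; bus BusRdX; mem=60
  op7 P0: load  L0 → S/I/S on L0; bus BusRd Flush; mem=56
  op8 P0: store L6 := 87 → M/I/I on L6; bus BusRdX; mem=30
  op9 P1: load  L7 → S/S/I on L7; bus BusRd Flush; mem=16
  op10 P1: load  L5 → I/S/I on L5; bus BusRd; mem=10
  op11 P2: store L2 := 92 → I/I/M on L2; bus BusRdX; mem=80
  op12 P0: store L5 := 3 → M/I/I on L5; bus BusRdX; mem=10
  op13 P2: store L5 := 80 → I/I/M on L5; bus BusRdX Flush; mem=3
  op14 P1: store L4 := 1 → I/M/I on L4; bus BusRdX; mem=40
  op15 P2: load  L4 → I/S/S on L4; bus BusRd Flush; mem=1
  op16 P0: load  L5 → S/I/S on L5; bus BusRd Flush; mem=80
  op17 P1: load  L6 → S/S/I on L6; bus BusRd Flush; mem=87
  op18 P0: load  L0 → S/I/S on L0; bus (none); mem=56
  op19 P1: store L6 := 88 → I/M/I on L6; bus BusRdX; mem=87
  op20 P2: store L7 := 80 → I/I/M on L7; bus BusRdX; mem=16
  op21 P0: load  L3 → S/S/I on L3; bus (none); mem=59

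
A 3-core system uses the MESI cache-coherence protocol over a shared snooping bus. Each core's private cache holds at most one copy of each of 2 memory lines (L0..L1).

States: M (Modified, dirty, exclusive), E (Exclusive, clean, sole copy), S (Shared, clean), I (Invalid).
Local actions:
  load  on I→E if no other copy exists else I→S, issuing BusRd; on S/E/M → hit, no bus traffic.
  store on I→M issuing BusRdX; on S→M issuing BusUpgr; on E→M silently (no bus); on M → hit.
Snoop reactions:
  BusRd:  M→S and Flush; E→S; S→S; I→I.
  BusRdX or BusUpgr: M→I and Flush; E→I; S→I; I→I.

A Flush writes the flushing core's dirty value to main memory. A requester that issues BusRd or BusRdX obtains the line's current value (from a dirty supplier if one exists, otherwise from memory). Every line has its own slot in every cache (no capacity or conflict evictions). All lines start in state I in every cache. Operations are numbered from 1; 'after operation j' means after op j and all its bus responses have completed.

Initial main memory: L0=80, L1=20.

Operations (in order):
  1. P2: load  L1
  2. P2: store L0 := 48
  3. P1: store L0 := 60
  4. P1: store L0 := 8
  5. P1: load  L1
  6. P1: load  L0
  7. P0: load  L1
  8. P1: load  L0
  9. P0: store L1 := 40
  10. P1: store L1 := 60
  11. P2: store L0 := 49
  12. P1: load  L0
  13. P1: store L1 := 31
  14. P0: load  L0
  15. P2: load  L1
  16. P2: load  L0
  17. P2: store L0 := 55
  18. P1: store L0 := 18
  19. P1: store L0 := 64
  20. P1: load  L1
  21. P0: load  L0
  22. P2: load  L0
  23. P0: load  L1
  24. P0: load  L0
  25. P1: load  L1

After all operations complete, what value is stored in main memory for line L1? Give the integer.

step 1: P2: load  L1  ⟶  IIE  (L1)  txn=BusRd  M[L1]=20
step 2: P2: store L0 := 48  ⟶  IIM  (L0)  txn=BusRdX  M[L0]=80
step 3: P1: store L0 := 60  ⟶  IMI  (L0)  txn=BusRdX+Flush  M[L0]=48
step 4: P1: store L0 := 8  ⟶  IMI  (L0)  txn=∅  M[L0]=48
step 5: P1: load  L1  ⟶  ISS  (L1)  txn=BusRd  M[L1]=20
step 6: P1: load  L0  ⟶  IMI  (L0)  txn=∅  M[L0]=48
step 7: P0: load  L1  ⟶  SSS  (L1)  txn=BusRd  M[L1]=20
step 8: P1: load  L0  ⟶  IMI  (L0)  txn=∅  M[L0]=48
step 9: P0: store L1 := 40  ⟶  MII  (L1)  txn=BusUpgr  M[L1]=20
step 10: P1: store L1 := 60  ⟶  IMI  (L1)  txn=BusRdX+Flush  M[L1]=40
step 11: P2: store L0 := 49  ⟶  IIM  (L0)  txn=BusRdX+Flush  M[L0]=8
step 12: P1: load  L0  ⟶  ISS  (L0)  txn=BusRd+Flush  M[L0]=49
step 13: P1: store L1 := 31  ⟶  IMI  (L1)  txn=∅  M[L1]=40
step 14: P0: load  L0  ⟶  SSS  (L0)  txn=BusRd  M[L0]=49
step 15: P2: load  L1  ⟶  ISS  (L1)  txn=BusRd+Flush  M[L1]=31
step 16: P2: load  L0  ⟶  SSS  (L0)  txn=∅  M[L0]=49
step 17: P2: store L0 := 55  ⟶  IIM  (L0)  txn=BusUpgr  M[L0]=49
step 18: P1: store L0 := 18  ⟶  IMI  (L0)  txn=BusRdX+Flush  M[L0]=55
step 19: P1: store L0 := 64  ⟶  IMI  (L0)  txn=∅  M[L0]=55
step 20: P1: load  L1  ⟶  ISS  (L1)  txn=∅  M[L1]=31
step 21: P0: load  L0  ⟶  SSI  (L0)  txn=BusRd+Flush  M[L0]=64
step 22: P2: load  L0  ⟶  SSS  (L0)  txn=BusRd  M[L0]=64
step 23: P0: load  L1  ⟶  SSS  (L1)  txn=BusRd  M[L1]=31
step 24: P0: load  L0  ⟶  SSS  (L0)  txn=∅  M[L0]=64
step 25: P1: load  L1  ⟶  SSS  (L1)  txn=∅  M[L1]=31

memory[L1] = 31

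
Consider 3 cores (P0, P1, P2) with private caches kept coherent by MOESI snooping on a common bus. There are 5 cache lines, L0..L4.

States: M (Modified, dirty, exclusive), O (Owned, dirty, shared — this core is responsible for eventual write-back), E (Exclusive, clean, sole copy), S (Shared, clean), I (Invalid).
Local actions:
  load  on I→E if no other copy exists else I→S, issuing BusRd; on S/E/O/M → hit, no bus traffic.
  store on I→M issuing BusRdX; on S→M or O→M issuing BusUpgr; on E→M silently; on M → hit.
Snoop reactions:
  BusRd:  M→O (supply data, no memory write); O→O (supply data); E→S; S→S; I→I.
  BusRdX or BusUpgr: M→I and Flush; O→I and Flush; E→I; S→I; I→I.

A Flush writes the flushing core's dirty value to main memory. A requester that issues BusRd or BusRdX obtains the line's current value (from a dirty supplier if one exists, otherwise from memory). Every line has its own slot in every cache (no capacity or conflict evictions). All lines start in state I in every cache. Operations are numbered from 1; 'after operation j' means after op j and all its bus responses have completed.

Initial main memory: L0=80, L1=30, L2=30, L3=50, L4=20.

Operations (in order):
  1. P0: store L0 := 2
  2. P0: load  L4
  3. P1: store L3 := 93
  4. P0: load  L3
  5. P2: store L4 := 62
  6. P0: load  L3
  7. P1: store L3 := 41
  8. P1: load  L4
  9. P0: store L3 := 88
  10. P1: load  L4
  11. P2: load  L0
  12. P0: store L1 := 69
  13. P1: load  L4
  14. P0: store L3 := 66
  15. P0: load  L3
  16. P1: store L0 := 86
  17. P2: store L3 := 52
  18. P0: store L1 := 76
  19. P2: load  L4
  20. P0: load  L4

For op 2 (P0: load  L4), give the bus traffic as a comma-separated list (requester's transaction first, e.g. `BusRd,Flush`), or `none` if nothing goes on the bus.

bus = BusRd

  op1 P0: store L0 := 2 → M/I/I on L0; bus BusRdX; mem=80
  op2 P0: load  L4 → E/I/I on L4; bus BusRd; mem=20
  op3 P1: store L3 := 93 → I/M/I on L3; bus BusRdX; mem=50
  op4 P0: load  L3 → S/O/I on L3; bus BusRd; mem=50
  op5 P2: store L4 := 62 → I/I/M on L4; bus BusRdX; mem=20
  op6 P0: load  L3 → S/O/I on L3; bus (none); mem=50
  op7 P1: store L3 := 41 → I/M/I on L3; bus BusUpgr; mem=50
  op8 P1: load  L4 → I/S/O on L4; bus BusRd; mem=20
  op9 P0: store L3 := 88 → M/I/I on L3; bus BusRdX Flush; mem=41
  op10 P1: load  L4 → I/S/O on L4; bus (none); mem=20
  op11 P2: load  L0 → O/I/S on L0; bus BusRd; mem=80
  op12 P0: store L1 := 69 → M/I/I on L1; bus BusRdX; mem=30
  op13 P1: load  L4 → I/S/O on L4; bus (none); mem=20
  op14 P0: store L3 := 66 → M/I/I on L3; bus (none); mem=41
  op15 P0: load  L3 → M/I/I on L3; bus (none); mem=41
  op16 P1: store L0 := 86 → I/M/I on L0; bus BusRdX Flush; mem=2
  op17 P2: store L3 := 52 → I/I/M on L3; bus BusRdX Flush; mem=66
  op18 P0: store L1 := 76 → M/I/I on L1; bus (none); mem=30
  op19 P2: load  L4 → I/S/O on L4; bus (none); mem=20
  op20 P0: load  L4 → S/S/O on L4; bus BusRd; mem=20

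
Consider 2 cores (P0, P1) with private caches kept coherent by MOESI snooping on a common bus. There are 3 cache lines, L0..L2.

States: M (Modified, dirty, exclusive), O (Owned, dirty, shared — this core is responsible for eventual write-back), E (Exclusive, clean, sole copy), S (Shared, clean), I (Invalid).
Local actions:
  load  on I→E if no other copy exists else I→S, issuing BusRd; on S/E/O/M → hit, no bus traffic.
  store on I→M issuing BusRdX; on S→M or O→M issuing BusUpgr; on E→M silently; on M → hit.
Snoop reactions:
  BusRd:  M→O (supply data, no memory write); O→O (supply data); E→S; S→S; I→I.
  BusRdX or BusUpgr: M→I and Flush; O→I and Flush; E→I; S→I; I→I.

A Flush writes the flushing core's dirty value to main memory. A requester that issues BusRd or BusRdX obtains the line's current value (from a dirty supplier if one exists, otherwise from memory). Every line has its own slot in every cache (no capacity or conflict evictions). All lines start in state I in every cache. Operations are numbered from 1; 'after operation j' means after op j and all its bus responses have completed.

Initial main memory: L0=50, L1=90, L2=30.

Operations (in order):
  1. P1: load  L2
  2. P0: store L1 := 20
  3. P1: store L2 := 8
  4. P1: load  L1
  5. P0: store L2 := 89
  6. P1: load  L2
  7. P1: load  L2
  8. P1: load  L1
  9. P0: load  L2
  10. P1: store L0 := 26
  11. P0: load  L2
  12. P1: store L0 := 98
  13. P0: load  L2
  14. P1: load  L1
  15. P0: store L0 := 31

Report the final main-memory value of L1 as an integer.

step 1: P1: load  L2  ⟶  IE  (L2)  txn=BusRd  M[L2]=30
step 2: P0: store L1 := 20  ⟶  MI  (L1)  txn=BusRdX  M[L1]=90
step 3: P1: store L2 := 8  ⟶  IM  (L2)  txn=∅  M[L2]=30
step 4: P1: load  L1  ⟶  OS  (L1)  txn=BusRd  M[L1]=90
step 5: P0: store L2 := 89  ⟶  MI  (L2)  txn=BusRdX+Flush  M[L2]=8
step 6: P1: load  L2  ⟶  OS  (L2)  txn=BusRd  M[L2]=8
step 7: P1: load  L2  ⟶  OS  (L2)  txn=∅  M[L2]=8
step 8: P1: load  L1  ⟶  OS  (L1)  txn=∅  M[L1]=90
step 9: P0: load  L2  ⟶  OS  (L2)  txn=∅  M[L2]=8
step 10: P1: store L0 := 26  ⟶  IM  (L0)  txn=BusRdX  M[L0]=50
step 11: P0: load  L2  ⟶  OS  (L2)  txn=∅  M[L2]=8
step 12: P1: store L0 := 98  ⟶  IM  (L0)  txn=∅  M[L0]=50
step 13: P0: load  L2  ⟶  OS  (L2)  txn=∅  M[L2]=8
step 14: P1: load  L1  ⟶  OS  (L1)  txn=∅  M[L1]=90
step 15: P0: store L0 := 31  ⟶  MI  (L0)  txn=BusRdX+Flush  M[L0]=98

memory[L1] = 90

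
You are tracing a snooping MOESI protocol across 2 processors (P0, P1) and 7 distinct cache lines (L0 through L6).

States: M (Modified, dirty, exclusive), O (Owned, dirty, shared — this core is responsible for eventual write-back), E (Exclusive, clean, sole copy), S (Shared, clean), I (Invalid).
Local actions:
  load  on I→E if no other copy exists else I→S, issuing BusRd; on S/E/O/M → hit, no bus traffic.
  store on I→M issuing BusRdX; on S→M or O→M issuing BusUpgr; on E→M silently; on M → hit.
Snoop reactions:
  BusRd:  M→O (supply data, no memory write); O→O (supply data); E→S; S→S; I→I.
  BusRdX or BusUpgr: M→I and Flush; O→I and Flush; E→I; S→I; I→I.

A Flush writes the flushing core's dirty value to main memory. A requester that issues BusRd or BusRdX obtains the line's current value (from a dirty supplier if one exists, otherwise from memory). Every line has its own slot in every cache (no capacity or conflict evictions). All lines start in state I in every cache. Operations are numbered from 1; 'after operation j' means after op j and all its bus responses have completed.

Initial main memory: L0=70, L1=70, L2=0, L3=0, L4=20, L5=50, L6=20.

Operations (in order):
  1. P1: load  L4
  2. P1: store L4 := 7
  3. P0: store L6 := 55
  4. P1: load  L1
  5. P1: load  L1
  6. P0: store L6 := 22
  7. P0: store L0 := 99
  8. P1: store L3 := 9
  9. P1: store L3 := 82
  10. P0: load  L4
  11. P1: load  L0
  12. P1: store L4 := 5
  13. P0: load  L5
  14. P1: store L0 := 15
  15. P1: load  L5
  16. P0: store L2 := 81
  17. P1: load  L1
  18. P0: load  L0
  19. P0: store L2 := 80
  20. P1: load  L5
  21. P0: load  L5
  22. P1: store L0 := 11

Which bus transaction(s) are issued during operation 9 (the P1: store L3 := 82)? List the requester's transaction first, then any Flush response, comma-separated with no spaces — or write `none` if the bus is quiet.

bus = none

step 1: P1: load  L4  ⟶  IE  (L4)  txn=BusRd  M[L4]=20
step 2: P1: store L4 := 7  ⟶  IM  (L4)  txn=∅  M[L4]=20
step 3: P0: store L6 := 55  ⟶  MI  (L6)  txn=BusRdX  M[L6]=20
step 4: P1: load  L1  ⟶  IE  (L1)  txn=BusRd  M[L1]=70
step 5: P1: load  L1  ⟶  IE  (L1)  txn=∅  M[L1]=70
step 6: P0: store L6 := 22  ⟶  MI  (L6)  txn=∅  M[L6]=20
step 7: P0: store L0 := 99  ⟶  MI  (L0)  txn=BusRdX  M[L0]=70
step 8: P1: store L3 := 9  ⟶  IM  (L3)  txn=BusRdX  M[L3]=0
step 9: P1: store L3 := 82  ⟶  IM  (L3)  txn=∅  M[L3]=0
step 10: P0: load  L4  ⟶  SO  (L4)  txn=BusRd  M[L4]=20
step 11: P1: load  L0  ⟶  OS  (L0)  txn=BusRd  M[L0]=70
step 12: P1: store L4 := 5  ⟶  IM  (L4)  txn=BusUpgr  M[L4]=20
step 13: P0: load  L5  ⟶  EI  (L5)  txn=BusRd  M[L5]=50
step 14: P1: store L0 := 15  ⟶  IM  (L0)  txn=BusUpgr+Flush  M[L0]=99
step 15: P1: load  L5  ⟶  SS  (L5)  txn=BusRd  M[L5]=50
step 16: P0: store L2 := 81  ⟶  MI  (L2)  txn=BusRdX  M[L2]=0
step 17: P1: load  L1  ⟶  IE  (L1)  txn=∅  M[L1]=70
step 18: P0: load  L0  ⟶  SO  (L0)  txn=BusRd  M[L0]=99
step 19: P0: store L2 := 80  ⟶  MI  (L2)  txn=∅  M[L2]=0
step 20: P1: load  L5  ⟶  SS  (L5)  txn=∅  M[L5]=50
step 21: P0: load  L5  ⟶  SS  (L5)  txn=∅  M[L5]=50
step 22: P1: store L0 := 11  ⟶  IM  (L0)  txn=BusUpgr  M[L0]=99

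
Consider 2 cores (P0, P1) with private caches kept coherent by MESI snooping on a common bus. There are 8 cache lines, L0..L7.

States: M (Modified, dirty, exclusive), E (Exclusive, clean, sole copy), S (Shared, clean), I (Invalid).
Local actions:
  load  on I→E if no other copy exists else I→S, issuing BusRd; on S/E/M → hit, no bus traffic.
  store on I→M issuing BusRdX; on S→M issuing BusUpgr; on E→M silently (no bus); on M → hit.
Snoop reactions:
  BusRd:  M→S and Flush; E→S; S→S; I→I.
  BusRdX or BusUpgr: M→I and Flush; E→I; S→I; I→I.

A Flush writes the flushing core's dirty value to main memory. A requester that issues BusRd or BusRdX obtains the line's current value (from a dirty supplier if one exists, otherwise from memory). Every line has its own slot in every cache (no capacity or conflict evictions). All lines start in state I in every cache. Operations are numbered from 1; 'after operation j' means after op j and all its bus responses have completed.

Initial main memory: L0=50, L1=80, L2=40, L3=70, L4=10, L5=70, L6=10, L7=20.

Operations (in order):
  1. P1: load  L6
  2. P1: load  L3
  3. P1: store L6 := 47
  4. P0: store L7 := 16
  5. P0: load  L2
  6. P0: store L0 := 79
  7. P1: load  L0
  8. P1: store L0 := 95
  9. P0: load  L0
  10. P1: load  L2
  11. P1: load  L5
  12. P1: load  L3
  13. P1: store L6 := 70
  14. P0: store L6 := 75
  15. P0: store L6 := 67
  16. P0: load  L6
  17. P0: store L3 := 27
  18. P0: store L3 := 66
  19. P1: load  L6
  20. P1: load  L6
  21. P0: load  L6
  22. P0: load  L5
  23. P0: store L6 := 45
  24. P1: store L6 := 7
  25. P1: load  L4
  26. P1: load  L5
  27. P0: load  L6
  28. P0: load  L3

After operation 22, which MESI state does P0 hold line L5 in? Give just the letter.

1. P1: load  L6  bus=[BusRd]  L6: P0=I P1=E  mem[L6]=10
2. P1: load  L3  bus=[BusRd]  L3: P0=I P1=E  mem[L3]=70
3. P1: store L6 := 47  bus=[-]  L6: P0=I P1=M  mem[L6]=10
4. P0: store L7 := 16  bus=[BusRdX]  L7: P0=M P1=I  mem[L7]=20
5. P0: load  L2  bus=[BusRd]  L2: P0=E P1=I  mem[L2]=40
6. P0: store L0 := 79  bus=[BusRdX]  L0: P0=M P1=I  mem[L0]=50
7. P1: load  L0  bus=[BusRd,Flush]  L0: P0=S P1=S  mem[L0]=79
8. P1: store L0 := 95  bus=[BusUpgr]  L0: P0=I P1=M  mem[L0]=79
9. P0: load  L0  bus=[BusRd,Flush]  L0: P0=S P1=S  mem[L0]=95
10. P1: load  L2  bus=[BusRd]  L2: P0=S P1=S  mem[L2]=40
11. P1: load  L5  bus=[BusRd]  L5: P0=I P1=E  mem[L5]=70
12. P1: load  L3  bus=[-]  L3: P0=I P1=E  mem[L3]=70
13. P1: store L6 := 70  bus=[-]  L6: P0=I P1=M  mem[L6]=10
14. P0: store L6 := 75  bus=[BusRdX,Flush]  L6: P0=M P1=I  mem[L6]=70
15. P0: store L6 := 67  bus=[-]  L6: P0=M P1=I  mem[L6]=70
16. P0: load  L6  bus=[-]  L6: P0=M P1=I  mem[L6]=70
17. P0: store L3 := 27  bus=[BusRdX]  L3: P0=M P1=I  mem[L3]=70
18. P0: store L3 := 66  bus=[-]  L3: P0=M P1=I  mem[L3]=70
19. P1: load  L6  bus=[BusRd,Flush]  L6: P0=S P1=S  mem[L6]=67
20. P1: load  L6  bus=[-]  L6: P0=S P1=S  mem[L6]=67
21. P0: load  L6  bus=[-]  L6: P0=S P1=S  mem[L6]=67
22. P0: load  L5  bus=[BusRd]  L5: P0=S P1=S  mem[L5]=70
23. P0: store L6 := 45  bus=[BusUpgr]  L6: P0=M P1=I  mem[L6]=67
24. P1: store L6 := 7  bus=[BusRdX,Flush]  L6: P0=I P1=M  mem[L6]=45
25. P1: load  L4  bus=[BusRd]  L4: P0=I P1=E  mem[L4]=10
26. P1: load  L5  bus=[-]  L5: P0=S P1=S  mem[L5]=70
27. P0: load  L6  bus=[BusRd,Flush]  L6: P0=S P1=S  mem[L6]=7
28. P0: load  L3  bus=[-]  L3: P0=M P1=I  mem[L3]=70

state = S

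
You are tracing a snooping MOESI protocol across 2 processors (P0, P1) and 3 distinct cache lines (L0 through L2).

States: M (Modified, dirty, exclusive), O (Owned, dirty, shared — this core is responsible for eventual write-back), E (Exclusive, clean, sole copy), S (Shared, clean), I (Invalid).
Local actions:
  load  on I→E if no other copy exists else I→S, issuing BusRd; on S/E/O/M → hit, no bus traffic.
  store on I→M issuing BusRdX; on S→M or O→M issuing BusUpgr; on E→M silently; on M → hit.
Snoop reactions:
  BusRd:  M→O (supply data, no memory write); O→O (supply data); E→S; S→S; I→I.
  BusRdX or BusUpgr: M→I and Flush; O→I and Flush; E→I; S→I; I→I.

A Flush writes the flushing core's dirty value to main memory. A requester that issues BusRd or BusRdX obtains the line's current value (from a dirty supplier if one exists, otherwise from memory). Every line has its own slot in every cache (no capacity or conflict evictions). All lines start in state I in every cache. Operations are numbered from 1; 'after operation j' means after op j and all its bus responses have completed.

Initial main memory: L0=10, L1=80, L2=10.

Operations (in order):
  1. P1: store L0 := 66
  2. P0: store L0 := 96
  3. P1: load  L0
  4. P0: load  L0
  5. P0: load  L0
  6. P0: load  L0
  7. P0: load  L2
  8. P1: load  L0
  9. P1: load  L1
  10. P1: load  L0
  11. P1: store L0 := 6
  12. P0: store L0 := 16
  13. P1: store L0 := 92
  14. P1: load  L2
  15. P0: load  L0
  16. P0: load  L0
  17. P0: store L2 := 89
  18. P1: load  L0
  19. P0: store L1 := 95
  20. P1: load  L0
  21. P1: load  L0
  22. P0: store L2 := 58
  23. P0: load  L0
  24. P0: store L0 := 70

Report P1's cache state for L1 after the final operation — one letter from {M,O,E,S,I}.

state = I

  op1 P1: store L0 := 66 → I/M on L0; bus BusRdX; mem=10
  op2 P0: store L0 := 96 → M/I on L0; bus BusRdX Flush; mem=66
  op3 P1: load  L0 → O/S on L0; bus BusRd; mem=66
  op4 P0: load  L0 → O/S on L0; bus (none); mem=66
  op5 P0: load  L0 → O/S on L0; bus (none); mem=66
  op6 P0: load  L0 → O/S on L0; bus (none); mem=66
  op7 P0: load  L2 → E/I on L2; bus BusRd; mem=10
  op8 P1: load  L0 → O/S on L0; bus (none); mem=66
  op9 P1: load  L1 → I/E on L1; bus BusRd; mem=80
  op10 P1: load  L0 → O/S on L0; bus (none); mem=66
  op11 P1: store L0 := 6 → I/M on L0; bus BusUpgr Flush; mem=96
  op12 P0: store L0 := 16 → M/I on L0; bus BusRdX Flush; mem=6
  op13 P1: store L0 := 92 → I/M on L0; bus BusRdX Flush; mem=16
  op14 P1: load  L2 → S/S on L2; bus BusRd; mem=10
  op15 P0: load  L0 → S/O on L0; bus BusRd; mem=16
  op16 P0: load  L0 → S/O on L0; bus (none); mem=16
  op17 P0: store L2 := 89 → M/I on L2; bus BusUpgr; mem=10
  op18 P1: load  L0 → S/O on L0; bus (none); mem=16
  op19 P0: store L1 := 95 → M/I on L1; bus BusRdX; mem=80
  op20 P1: load  L0 → S/O on L0; bus (none); mem=16
  op21 P1: load  L0 → S/O on L0; bus (none); mem=16
  op22 P0: store L2 := 58 → M/I on L2; bus (none); mem=10
  op23 P0: load  L0 → S/O on L0; bus (none); mem=16
  op24 P0: store L0 := 70 → M/I on L0; bus BusUpgr Flush; mem=92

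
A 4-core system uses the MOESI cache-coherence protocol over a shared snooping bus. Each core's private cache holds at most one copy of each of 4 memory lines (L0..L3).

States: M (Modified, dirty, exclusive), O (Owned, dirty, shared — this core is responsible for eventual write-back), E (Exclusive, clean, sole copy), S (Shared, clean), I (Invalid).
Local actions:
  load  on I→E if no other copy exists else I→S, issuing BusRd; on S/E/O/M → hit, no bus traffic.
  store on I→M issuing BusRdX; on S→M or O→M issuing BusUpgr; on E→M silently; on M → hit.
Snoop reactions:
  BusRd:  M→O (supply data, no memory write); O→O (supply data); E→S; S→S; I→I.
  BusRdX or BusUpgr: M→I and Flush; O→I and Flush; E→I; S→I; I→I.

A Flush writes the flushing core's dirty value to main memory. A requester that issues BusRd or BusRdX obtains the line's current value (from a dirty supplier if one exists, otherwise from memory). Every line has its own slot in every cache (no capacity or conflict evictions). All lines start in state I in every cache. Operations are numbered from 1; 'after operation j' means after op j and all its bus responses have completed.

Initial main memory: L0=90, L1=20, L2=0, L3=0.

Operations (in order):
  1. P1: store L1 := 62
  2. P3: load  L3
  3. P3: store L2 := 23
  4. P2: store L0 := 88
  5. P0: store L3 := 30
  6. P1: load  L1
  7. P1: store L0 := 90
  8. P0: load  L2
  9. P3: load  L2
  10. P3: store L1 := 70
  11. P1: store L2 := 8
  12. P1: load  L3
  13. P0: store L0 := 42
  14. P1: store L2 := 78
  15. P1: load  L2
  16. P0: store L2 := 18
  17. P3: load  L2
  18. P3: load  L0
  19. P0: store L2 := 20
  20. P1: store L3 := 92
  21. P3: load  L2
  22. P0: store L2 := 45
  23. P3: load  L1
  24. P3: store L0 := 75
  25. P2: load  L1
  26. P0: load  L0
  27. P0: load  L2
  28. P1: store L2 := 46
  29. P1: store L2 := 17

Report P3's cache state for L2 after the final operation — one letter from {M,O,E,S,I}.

[1] P1: store L1 := 62 | P0:I, P1:M(62), P2:I, P3:I | bus: BusRdX
[2] P3: load  L3 | P0:I, P1:I, P2:I, P3:E(0) | bus: BusRd
[3] P3: store L2 := 23 | P0:I, P1:I, P2:I, P3:M(23) | bus: BusRdX
[4] P2: store L0 := 88 | P0:I, P1:I, P2:M(88), P3:I | bus: BusRdX
[5] P0: store L3 := 30 | P0:M(30), P1:I, P2:I, P3:I | bus: BusRdX
[6] P1: load  L1 | P0:I, P1:M(62), P2:I, P3:I | bus: none
[7] P1: store L0 := 90 | P0:I, P1:M(90), P2:I, P3:I | bus: BusRdX,Flush
[8] P0: load  L2 | P0:S(23), P1:I, P2:I, P3:O(23) | bus: BusRd
[9] P3: load  L2 | P0:S(23), P1:I, P2:I, P3:O(23) | bus: none
[10] P3: store L1 := 70 | P0:I, P1:I, P2:I, P3:M(70) | bus: BusRdX,Flush
[11] P1: store L2 := 8 | P0:I, P1:M(8), P2:I, P3:I | bus: BusRdX,Flush
[12] P1: load  L3 | P0:O(30), P1:S(30), P2:I, P3:I | bus: BusRd
[13] P0: store L0 := 42 | P0:M(42), P1:I, P2:I, P3:I | bus: BusRdX,Flush
[14] P1: store L2 := 78 | P0:I, P1:M(78), P2:I, P3:I | bus: none
[15] P1: load  L2 | P0:I, P1:M(78), P2:I, P3:I | bus: none
[16] P0: store L2 := 18 | P0:M(18), P1:I, P2:I, P3:I | bus: BusRdX,Flush
[17] P3: load  L2 | P0:O(18), P1:I, P2:I, P3:S(18) | bus: BusRd
[18] P3: load  L0 | P0:O(42), P1:I, P2:I, P3:S(42) | bus: BusRd
[19] P0: store L2 := 20 | P0:M(20), P1:I, P2:I, P3:I | bus: BusUpgr
[20] P1: store L3 := 92 | P0:I, P1:M(92), P2:I, P3:I | bus: BusUpgr,Flush
[21] P3: load  L2 | P0:O(20), P1:I, P2:I, P3:S(20) | bus: BusRd
[22] P0: store L2 := 45 | P0:M(45), P1:I, P2:I, P3:I | bus: BusUpgr
[23] P3: load  L1 | P0:I, P1:I, P2:I, P3:M(70) | bus: none
[24] P3: store L0 := 75 | P0:I, P1:I, P2:I, P3:M(75) | bus: BusUpgr,Flush
[25] P2: load  L1 | P0:I, P1:I, P2:S(70), P3:O(70) | bus: BusRd
[26] P0: load  L0 | P0:S(75), P1:I, P2:I, P3:O(75) | bus: BusRd
[27] P0: load  L2 | P0:M(45), P1:I, P2:I, P3:I | bus: none
[28] P1: store L2 := 46 | P0:I, P1:M(46), P2:I, P3:I | bus: BusRdX,Flush
[29] P1: store L2 := 17 | P0:I, P1:M(17), P2:I, P3:I | bus: none

state = I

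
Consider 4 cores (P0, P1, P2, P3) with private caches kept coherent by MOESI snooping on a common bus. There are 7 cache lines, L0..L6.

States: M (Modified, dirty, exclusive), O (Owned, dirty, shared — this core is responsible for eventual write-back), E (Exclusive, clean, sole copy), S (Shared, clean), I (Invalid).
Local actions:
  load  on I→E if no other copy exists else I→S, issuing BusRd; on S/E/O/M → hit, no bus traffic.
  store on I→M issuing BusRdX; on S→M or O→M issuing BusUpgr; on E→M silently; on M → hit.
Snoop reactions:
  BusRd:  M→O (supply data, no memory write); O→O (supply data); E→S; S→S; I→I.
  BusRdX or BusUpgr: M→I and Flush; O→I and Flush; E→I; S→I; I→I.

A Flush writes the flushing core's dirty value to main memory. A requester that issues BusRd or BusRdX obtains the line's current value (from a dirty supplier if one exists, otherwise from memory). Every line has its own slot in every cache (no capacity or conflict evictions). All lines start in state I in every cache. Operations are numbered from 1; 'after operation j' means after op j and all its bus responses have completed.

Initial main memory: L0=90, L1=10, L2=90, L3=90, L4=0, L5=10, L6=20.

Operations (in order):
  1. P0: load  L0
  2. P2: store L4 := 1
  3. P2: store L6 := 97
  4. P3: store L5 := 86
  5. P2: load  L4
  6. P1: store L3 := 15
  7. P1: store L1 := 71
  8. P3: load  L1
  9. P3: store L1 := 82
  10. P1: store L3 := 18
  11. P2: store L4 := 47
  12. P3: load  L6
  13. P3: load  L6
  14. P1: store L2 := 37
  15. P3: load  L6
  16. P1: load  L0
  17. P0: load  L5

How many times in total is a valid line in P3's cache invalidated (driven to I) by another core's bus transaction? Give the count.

invalidations = 0

step 1: P0: load  L0  ⟶  EIII  (L0)  txn=BusRd  M[L0]=90
step 2: P2: store L4 := 1  ⟶  IIMI  (L4)  txn=BusRdX  M[L4]=0
step 3: P2: store L6 := 97  ⟶  IIMI  (L6)  txn=BusRdX  M[L6]=20
step 4: P3: store L5 := 86  ⟶  IIIM  (L5)  txn=BusRdX  M[L5]=10
step 5: P2: load  L4  ⟶  IIMI  (L4)  txn=∅  M[L4]=0
step 6: P1: store L3 := 15  ⟶  IMII  (L3)  txn=BusRdX  M[L3]=90
step 7: P1: store L1 := 71  ⟶  IMII  (L1)  txn=BusRdX  M[L1]=10
step 8: P3: load  L1  ⟶  IOIS  (L1)  txn=BusRd  M[L1]=10
step 9: P3: store L1 := 82  ⟶  IIIM  (L1)  txn=BusUpgr+Flush  M[L1]=71
step 10: P1: store L3 := 18  ⟶  IMII  (L3)  txn=∅  M[L3]=90
step 11: P2: store L4 := 47  ⟶  IIMI  (L4)  txn=∅  M[L4]=0
step 12: P3: load  L6  ⟶  IIOS  (L6)  txn=BusRd  M[L6]=20
step 13: P3: load  L6  ⟶  IIOS  (L6)  txn=∅  M[L6]=20
step 14: P1: store L2 := 37  ⟶  IMII  (L2)  txn=BusRdX  M[L2]=90
step 15: P3: load  L6  ⟶  IIOS  (L6)  txn=∅  M[L6]=20
step 16: P1: load  L0  ⟶  SSII  (L0)  txn=BusRd  M[L0]=90
step 17: P0: load  L5  ⟶  SIIO  (L5)  txn=BusRd  M[L5]=10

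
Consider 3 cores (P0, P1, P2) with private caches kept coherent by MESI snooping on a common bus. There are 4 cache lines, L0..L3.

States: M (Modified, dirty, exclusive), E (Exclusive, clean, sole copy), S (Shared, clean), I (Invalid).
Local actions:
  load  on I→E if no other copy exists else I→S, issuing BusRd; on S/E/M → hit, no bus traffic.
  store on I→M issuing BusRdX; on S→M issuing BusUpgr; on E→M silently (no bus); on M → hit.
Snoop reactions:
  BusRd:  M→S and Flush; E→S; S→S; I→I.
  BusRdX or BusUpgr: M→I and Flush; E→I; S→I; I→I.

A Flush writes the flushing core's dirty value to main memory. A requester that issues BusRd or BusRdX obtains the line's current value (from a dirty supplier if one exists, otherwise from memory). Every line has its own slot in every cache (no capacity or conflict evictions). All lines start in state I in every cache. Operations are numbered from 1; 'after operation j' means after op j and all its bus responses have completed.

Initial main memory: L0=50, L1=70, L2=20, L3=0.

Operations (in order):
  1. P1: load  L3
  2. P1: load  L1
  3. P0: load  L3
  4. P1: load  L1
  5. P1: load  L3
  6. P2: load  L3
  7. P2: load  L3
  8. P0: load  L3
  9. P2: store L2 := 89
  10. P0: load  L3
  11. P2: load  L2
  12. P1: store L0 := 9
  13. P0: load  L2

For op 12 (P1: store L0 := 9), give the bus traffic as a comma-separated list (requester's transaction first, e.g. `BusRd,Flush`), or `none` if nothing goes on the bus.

step 1: P1: load  L3  ⟶  IEI  (L3)  txn=BusRd  M[L3]=0
step 2: P1: load  L1  ⟶  IEI  (L1)  txn=BusRd  M[L1]=70
step 3: P0: load  L3  ⟶  SSI  (L3)  txn=BusRd  M[L3]=0
step 4: P1: load  L1  ⟶  IEI  (L1)  txn=∅  M[L1]=70
step 5: P1: load  L3  ⟶  SSI  (L3)  txn=∅  M[L3]=0
step 6: P2: load  L3  ⟶  SSS  (L3)  txn=BusRd  M[L3]=0
step 7: P2: load  L3  ⟶  SSS  (L3)  txn=∅  M[L3]=0
step 8: P0: load  L3  ⟶  SSS  (L3)  txn=∅  M[L3]=0
step 9: P2: store L2 := 89  ⟶  IIM  (L2)  txn=BusRdX  M[L2]=20
step 10: P0: load  L3  ⟶  SSS  (L3)  txn=∅  M[L3]=0
step 11: P2: load  L2  ⟶  IIM  (L2)  txn=∅  M[L2]=20
step 12: P1: store L0 := 9  ⟶  IMI  (L0)  txn=BusRdX  M[L0]=50
step 13: P0: load  L2  ⟶  SIS  (L2)  txn=BusRd+Flush  M[L2]=89

bus = BusRdX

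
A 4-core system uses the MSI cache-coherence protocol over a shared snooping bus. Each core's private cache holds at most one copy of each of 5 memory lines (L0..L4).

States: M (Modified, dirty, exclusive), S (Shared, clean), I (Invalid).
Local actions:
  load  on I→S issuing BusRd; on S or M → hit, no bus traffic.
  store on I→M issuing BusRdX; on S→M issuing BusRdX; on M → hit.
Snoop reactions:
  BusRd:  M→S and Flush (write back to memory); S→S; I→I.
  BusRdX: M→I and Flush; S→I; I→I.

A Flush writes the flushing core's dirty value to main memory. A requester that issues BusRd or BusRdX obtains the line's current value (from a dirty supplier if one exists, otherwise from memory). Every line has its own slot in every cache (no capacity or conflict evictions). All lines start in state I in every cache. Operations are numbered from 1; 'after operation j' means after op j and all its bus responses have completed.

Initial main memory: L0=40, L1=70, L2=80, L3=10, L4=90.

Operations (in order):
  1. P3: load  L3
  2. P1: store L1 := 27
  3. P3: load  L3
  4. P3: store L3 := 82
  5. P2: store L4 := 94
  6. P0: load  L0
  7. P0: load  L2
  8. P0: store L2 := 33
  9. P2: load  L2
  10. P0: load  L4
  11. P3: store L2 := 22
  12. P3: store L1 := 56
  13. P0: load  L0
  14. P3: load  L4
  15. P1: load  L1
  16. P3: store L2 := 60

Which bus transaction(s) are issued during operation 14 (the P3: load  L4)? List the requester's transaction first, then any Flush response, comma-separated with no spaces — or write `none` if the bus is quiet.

bus = BusRd

1. P3: load  L3  bus=[BusRd]  L3: P0=I P1=I P2=I P3=S  mem[L3]=10
2. P1: store L1 := 27  bus=[BusRdX]  L1: P0=I P1=M P2=I P3=I  mem[L1]=70
3. P3: load  L3  bus=[-]  L3: P0=I P1=I P2=I P3=S  mem[L3]=10
4. P3: store L3 := 82  bus=[BusRdX]  L3: P0=I P1=I P2=I P3=M  mem[L3]=10
5. P2: store L4 := 94  bus=[BusRdX]  L4: P0=I P1=I P2=M P3=I  mem[L4]=90
6. P0: load  L0  bus=[BusRd]  L0: P0=S P1=I P2=I P3=I  mem[L0]=40
7. P0: load  L2  bus=[BusRd]  L2: P0=S P1=I P2=I P3=I  mem[L2]=80
8. P0: store L2 := 33  bus=[BusRdX]  L2: P0=M P1=I P2=I P3=I  mem[L2]=80
9. P2: load  L2  bus=[BusRd,Flush]  L2: P0=S P1=I P2=S P3=I  mem[L2]=33
10. P0: load  L4  bus=[BusRd,Flush]  L4: P0=S P1=I P2=S P3=I  mem[L4]=94
11. P3: store L2 := 22  bus=[BusRdX]  L2: P0=I P1=I P2=I P3=M  mem[L2]=33
12. P3: store L1 := 56  bus=[BusRdX,Flush]  L1: P0=I P1=I P2=I P3=M  mem[L1]=27
13. P0: load  L0  bus=[-]  L0: P0=S P1=I P2=I P3=I  mem[L0]=40
14. P3: load  L4  bus=[BusRd]  L4: P0=S P1=I P2=S P3=S  mem[L4]=94
15. P1: load  L1  bus=[BusRd,Flush]  L1: P0=I P1=S P2=I P3=S  mem[L1]=56
16. P3: store L2 := 60  bus=[-]  L2: P0=I P1=I P2=I P3=M  mem[L2]=33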